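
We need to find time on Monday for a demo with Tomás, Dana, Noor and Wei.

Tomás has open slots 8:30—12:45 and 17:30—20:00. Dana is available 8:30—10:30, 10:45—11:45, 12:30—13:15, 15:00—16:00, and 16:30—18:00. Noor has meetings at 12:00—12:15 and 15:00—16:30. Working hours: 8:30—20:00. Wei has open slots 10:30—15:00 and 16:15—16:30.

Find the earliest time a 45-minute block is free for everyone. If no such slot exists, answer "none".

10:45

Noor free within 08:30–20:00: 08:30–12:00, 12:15–15:00, 16:30–20:00.
Tomás ∩ Dana: 08:30–10:30, 10:45–11:45, 12:30–12:45, 17:30–18:00.
Tomás ∩ Dana ∩ Noor: 08:30–10:30, 10:45–11:45, 12:30–12:45, 17:30–18:00.
Tomás ∩ Dana ∩ Noor ∩ Wei: 10:45–11:45, 12:30–12:45.
Windows ≥ 45 min: 10:45–11:45.
Earliest such window starts at 10:45.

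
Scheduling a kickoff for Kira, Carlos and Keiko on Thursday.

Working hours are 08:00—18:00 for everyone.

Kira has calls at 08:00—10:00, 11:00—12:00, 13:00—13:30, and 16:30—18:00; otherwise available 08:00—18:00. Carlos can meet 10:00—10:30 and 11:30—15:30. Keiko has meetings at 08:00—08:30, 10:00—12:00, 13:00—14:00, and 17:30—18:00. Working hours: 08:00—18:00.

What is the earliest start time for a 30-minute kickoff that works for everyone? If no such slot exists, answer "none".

12:00

Kira free within 08:00–18:00: 10:00–11:00, 12:00–13:00, 13:30–16:30.
Keiko free within 08:00–18:00: 08:30–10:00, 12:00–13:00, 14:00–17:30.
Kira ∩ Carlos: 10:00–10:30, 12:00–13:00, 13:30–15:30.
Kira ∩ Carlos ∩ Keiko: 12:00–13:00, 14:00–15:30.
Windows ≥ 30 min: 12:00–13:00, 14:00–15:30.
Earliest such window starts at 12:00.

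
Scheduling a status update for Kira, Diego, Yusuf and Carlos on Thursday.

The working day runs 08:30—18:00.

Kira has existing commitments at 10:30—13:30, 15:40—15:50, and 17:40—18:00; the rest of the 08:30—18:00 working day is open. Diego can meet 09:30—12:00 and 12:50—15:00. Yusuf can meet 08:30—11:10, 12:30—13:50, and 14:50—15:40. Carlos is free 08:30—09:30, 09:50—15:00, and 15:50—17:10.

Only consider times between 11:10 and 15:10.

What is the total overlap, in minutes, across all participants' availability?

30 minutes

Kira free within 08:30–18:00: 08:30–10:30, 13:30–15:40, 15:50–17:40.
Kira ∩ Diego: 09:30–10:30, 13:30–15:00.
Kira ∩ Diego ∩ Yusuf: 09:30–10:30, 13:30–13:50, 14:50–15:00.
Kira ∩ Diego ∩ Yusuf ∩ Carlos: 09:50–10:30, 13:30–13:50, 14:50–15:00.
Restricted to 11:10–15:10: 13:30–13:50, 14:50–15:00.
Total common minutes: 20 + 10 = 30.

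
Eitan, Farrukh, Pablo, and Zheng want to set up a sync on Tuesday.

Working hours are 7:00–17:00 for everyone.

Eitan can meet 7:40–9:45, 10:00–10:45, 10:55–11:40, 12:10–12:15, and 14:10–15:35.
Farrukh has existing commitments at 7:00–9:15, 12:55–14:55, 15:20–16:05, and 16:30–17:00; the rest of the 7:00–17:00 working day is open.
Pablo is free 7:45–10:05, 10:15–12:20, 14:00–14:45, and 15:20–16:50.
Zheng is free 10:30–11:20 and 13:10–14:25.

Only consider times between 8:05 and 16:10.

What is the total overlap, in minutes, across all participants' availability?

40 minutes

Farrukh free within 07:00–17:00: 09:15–12:55, 14:55–15:20, 16:05–16:30.
Eitan ∩ Farrukh: 09:15–09:45, 10:00–10:45, 10:55–11:40, 12:10–12:15, 14:55–15:20.
Eitan ∩ Farrukh ∩ Pablo: 09:15–09:45, 10:00–10:05, 10:15–10:45, 10:55–11:40, 12:10–12:15.
Eitan ∩ Farrukh ∩ Pablo ∩ Zheng: 10:30–10:45, 10:55–11:20.
Restricted to 08:05–16:10: 10:30–10:45, 10:55–11:20.
Total common minutes: 15 + 25 = 40.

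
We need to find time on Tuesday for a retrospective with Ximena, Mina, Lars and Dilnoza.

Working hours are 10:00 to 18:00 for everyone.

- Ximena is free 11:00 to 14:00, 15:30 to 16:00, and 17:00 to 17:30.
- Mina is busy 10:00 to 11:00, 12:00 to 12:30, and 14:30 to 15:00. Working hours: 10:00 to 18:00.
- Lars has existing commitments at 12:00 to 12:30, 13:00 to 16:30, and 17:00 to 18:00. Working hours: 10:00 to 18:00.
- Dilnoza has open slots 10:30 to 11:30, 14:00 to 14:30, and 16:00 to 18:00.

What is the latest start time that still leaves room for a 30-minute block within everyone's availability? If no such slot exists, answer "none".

Mina free within 10:00–18:00: 11:00–12:00, 12:30–14:30, 15:00–18:00.
Lars free within 10:00–18:00: 10:00–12:00, 12:30–13:00, 16:30–17:00.
Ximena ∩ Mina: 11:00–12:00, 12:30–14:00, 15:30–16:00, 17:00–17:30.
Ximena ∩ Mina ∩ Lars: 11:00–12:00, 12:30–13:00.
Ximena ∩ Mina ∩ Lars ∩ Dilnoza: 11:00–11:30.
Windows ≥ 30 min: 11:00–11:30.
Latest start in the last window 11:00–11:30 is 11:30 − 30 min = 11:00.

11:00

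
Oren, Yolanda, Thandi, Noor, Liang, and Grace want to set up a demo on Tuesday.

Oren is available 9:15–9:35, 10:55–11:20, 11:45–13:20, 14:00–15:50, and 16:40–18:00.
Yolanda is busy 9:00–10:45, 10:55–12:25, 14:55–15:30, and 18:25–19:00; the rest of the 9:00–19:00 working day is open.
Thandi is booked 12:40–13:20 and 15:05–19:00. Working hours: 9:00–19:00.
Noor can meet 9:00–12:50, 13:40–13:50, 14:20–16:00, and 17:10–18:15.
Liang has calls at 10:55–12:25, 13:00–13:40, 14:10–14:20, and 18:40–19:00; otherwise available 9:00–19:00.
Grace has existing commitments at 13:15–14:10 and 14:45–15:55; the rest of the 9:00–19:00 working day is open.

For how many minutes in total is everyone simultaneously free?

Yolanda free within 09:00–19:00: 10:45–10:55, 12:25–14:55, 15:30–18:25.
Thandi free within 09:00–19:00: 09:00–12:40, 13:20–15:05.
Liang free within 09:00–19:00: 09:00–10:55, 12:25–13:00, 13:40–14:10, 14:20–18:40.
Grace free within 09:00–19:00: 09:00–13:15, 14:10–14:45, 15:55–19:00.
Oren ∩ Yolanda: 12:25–13:20, 14:00–14:55, 15:30–15:50, 16:40–18:00.
Oren ∩ Yolanda ∩ Thandi: 12:25–12:40, 14:00–14:55.
Oren ∩ Yolanda ∩ Thandi ∩ Noor: 12:25–12:40, 14:20–14:55.
Oren ∩ Yolanda ∩ Thandi ∩ Noor ∩ Liang: 12:25–12:40, 14:20–14:55.
Oren ∩ Yolanda ∩ Thandi ∩ Noor ∩ Liang ∩ Grace: 12:25–12:40, 14:20–14:45.
Total common minutes: 15 + 25 = 40.

40 minutes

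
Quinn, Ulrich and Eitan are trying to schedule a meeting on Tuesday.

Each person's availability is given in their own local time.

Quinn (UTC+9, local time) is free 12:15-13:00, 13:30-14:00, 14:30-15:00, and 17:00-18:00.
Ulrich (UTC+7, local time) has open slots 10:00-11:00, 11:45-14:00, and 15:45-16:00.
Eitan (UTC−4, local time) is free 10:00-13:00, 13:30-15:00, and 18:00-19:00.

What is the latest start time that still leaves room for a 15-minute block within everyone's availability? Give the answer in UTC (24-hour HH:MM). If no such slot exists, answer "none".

none

Quinn → UTC: 03:15–04:00, 04:30–05:00, 05:30–06:00, 08:00–09:00.
Ulrich → UTC: 03:00–04:00, 04:45–07:00, 08:45–09:00.
Eitan → UTC: 14:00–17:00, 17:30–19:00, 22:00–23:00.
Quinn ∩ Ulrich: 03:15–04:00, 04:45–05:00, 05:30–06:00, 08:45–09:00.
Quinn ∩ Ulrich ∩ Eitan: (none).
Windows ≥ 15 min: (none).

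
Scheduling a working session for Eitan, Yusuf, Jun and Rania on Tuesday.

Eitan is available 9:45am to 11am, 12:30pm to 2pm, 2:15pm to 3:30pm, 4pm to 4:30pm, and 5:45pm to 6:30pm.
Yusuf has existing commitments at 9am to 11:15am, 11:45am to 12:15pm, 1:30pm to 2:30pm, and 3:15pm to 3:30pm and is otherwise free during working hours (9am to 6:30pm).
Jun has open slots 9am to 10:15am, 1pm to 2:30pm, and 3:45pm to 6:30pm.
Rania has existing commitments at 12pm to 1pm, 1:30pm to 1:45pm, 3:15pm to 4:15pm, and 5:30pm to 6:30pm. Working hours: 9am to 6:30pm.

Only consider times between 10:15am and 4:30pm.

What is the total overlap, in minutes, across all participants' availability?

Yusuf free within 09:00–18:30: 11:15–11:45, 12:15–13:30, 14:30–15:15, 15:30–18:30.
Rania free within 09:00–18:30: 09:00–12:00, 13:00–13:30, 13:45–15:15, 16:15–17:30.
Eitan ∩ Yusuf: 12:30–13:30, 14:30–15:15, 16:00–16:30, 17:45–18:30.
Eitan ∩ Yusuf ∩ Jun: 13:00–13:30, 16:00–16:30, 17:45–18:30.
Eitan ∩ Yusuf ∩ Jun ∩ Rania: 13:00–13:30, 16:15–16:30.
Restricted to 10:15–16:30: 13:00–13:30, 16:15–16:30.
Total common minutes: 30 + 15 = 45.

45 minutes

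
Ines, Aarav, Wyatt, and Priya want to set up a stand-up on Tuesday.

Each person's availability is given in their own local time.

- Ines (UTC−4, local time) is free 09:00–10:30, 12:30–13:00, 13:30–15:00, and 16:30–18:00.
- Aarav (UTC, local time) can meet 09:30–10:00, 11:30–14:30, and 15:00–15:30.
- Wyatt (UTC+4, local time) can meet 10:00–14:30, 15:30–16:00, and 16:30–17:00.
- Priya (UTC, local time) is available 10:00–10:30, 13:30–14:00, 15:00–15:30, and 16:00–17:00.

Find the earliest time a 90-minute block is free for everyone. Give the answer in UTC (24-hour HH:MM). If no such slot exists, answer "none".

Ines → UTC: 13:00–14:30, 16:30–17:00, 17:30–19:00, 20:30–22:00.
Aarav → UTC: 09:30–10:00, 11:30–14:30, 15:00–15:30.
Wyatt → UTC: 06:00–10:30, 11:30–12:00, 12:30–13:00.
Priya → UTC: 10:00–10:30, 13:30–14:00, 15:00–15:30, 16:00–17:00.
Ines ∩ Aarav: 13:00–14:30.
Ines ∩ Aarav ∩ Wyatt: (none).
Ines ∩ Aarav ∩ Wyatt ∩ Priya: (none).
Windows ≥ 90 min: (none).

none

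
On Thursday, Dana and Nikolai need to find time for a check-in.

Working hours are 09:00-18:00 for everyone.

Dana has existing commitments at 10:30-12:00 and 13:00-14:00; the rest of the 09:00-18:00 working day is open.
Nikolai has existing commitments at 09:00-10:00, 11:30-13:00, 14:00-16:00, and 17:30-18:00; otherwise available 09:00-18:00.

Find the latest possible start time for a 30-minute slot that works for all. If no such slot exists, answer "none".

17:00

Dana free within 09:00–18:00: 09:00–10:30, 12:00–13:00, 14:00–18:00.
Nikolai free within 09:00–18:00: 10:00–11:30, 13:00–14:00, 16:00–17:30.
Dana ∩ Nikolai: 10:00–10:30, 16:00–17:30.
Windows ≥ 30 min: 10:00–10:30, 16:00–17:30.
Latest start in the last window 16:00–17:30 is 17:30 − 30 min = 17:00.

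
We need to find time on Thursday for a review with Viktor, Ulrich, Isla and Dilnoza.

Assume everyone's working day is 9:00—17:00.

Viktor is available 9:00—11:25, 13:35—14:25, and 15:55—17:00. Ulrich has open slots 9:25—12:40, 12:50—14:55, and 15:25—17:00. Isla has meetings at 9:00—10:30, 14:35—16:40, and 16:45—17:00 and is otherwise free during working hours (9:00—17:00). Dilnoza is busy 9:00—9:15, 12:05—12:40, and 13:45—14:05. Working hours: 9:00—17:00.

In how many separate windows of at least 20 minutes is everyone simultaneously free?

2

Isla free within 09:00–17:00: 10:30–14:35, 16:40–16:45.
Dilnoza free within 09:00–17:00: 09:15–12:05, 12:40–13:45, 14:05–17:00.
Viktor ∩ Ulrich: 09:25–11:25, 13:35–14:25, 15:55–17:00.
Viktor ∩ Ulrich ∩ Isla: 10:30–11:25, 13:35–14:25, 16:40–16:45.
Viktor ∩ Ulrich ∩ Isla ∩ Dilnoza: 10:30–11:25, 13:35–13:45, 14:05–14:25, 16:40–16:45.
Windows ≥ 20 min: 10:30–11:25, 14:05–14:25.
That's 2 windows.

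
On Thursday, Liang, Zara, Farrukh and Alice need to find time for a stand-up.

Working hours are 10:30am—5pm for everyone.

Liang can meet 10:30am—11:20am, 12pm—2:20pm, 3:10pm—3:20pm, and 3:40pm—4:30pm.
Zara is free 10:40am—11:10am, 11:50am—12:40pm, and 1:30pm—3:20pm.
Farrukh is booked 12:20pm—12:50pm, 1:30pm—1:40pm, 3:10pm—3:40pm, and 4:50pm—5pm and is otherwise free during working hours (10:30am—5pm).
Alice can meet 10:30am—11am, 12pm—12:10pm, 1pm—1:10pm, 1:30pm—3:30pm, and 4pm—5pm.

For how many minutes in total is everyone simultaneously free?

70 minutes

Farrukh free within 10:30–17:00: 10:30–12:20, 12:50–13:30, 13:40–15:10, 15:40–16:50.
Liang ∩ Zara: 10:40–11:10, 12:00–12:40, 13:30–14:20, 15:10–15:20.
Liang ∩ Zara ∩ Farrukh: 10:40–11:10, 12:00–12:20, 13:40–14:20.
Liang ∩ Zara ∩ Farrukh ∩ Alice: 10:40–11:00, 12:00–12:10, 13:40–14:20.
Total common minutes: 20 + 10 + 40 = 70.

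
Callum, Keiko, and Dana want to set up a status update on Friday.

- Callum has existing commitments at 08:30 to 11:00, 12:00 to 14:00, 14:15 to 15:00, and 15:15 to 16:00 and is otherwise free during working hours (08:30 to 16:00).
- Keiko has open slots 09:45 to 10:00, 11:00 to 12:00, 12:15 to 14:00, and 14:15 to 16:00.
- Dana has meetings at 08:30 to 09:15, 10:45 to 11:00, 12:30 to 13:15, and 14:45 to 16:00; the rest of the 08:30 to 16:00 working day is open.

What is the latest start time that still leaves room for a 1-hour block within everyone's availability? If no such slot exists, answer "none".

Callum free within 08:30–16:00: 11:00–12:00, 14:00–14:15, 15:00–15:15.
Dana free within 08:30–16:00: 09:15–10:45, 11:00–12:30, 13:15–14:45.
Callum ∩ Keiko: 11:00–12:00, 15:00–15:15.
Callum ∩ Keiko ∩ Dana: 11:00–12:00.
Windows ≥ 60 min: 11:00–12:00.
Latest start in the last window 11:00–12:00 is 12:00 − 60 min = 11:00.

11:00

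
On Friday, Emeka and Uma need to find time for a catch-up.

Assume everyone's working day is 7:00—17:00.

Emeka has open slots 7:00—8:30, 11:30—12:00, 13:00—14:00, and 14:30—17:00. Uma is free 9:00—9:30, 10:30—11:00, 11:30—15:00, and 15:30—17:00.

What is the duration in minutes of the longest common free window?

Emeka ∩ Uma: 11:30–12:00, 13:00–14:00, 14:30–15:00, 15:30–17:00.
Common window lengths: 30, 60, 30, 90 min; longest is 90.

90 minutes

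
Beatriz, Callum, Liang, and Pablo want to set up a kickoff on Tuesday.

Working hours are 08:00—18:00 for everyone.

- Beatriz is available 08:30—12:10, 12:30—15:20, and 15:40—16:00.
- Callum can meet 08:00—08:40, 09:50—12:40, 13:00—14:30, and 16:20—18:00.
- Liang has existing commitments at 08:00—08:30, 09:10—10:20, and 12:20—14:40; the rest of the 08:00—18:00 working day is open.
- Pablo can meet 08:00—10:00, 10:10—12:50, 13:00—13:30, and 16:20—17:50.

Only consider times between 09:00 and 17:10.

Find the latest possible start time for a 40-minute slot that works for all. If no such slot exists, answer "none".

11:30

Liang free within 08:00–18:00: 08:30–09:10, 10:20–12:20, 14:40–18:00.
Beatriz ∩ Callum: 08:30–08:40, 09:50–12:10, 12:30–12:40, 13:00–14:30.
Beatriz ∩ Callum ∩ Liang: 08:30–08:40, 10:20–12:10.
Beatriz ∩ Callum ∩ Liang ∩ Pablo: 08:30–08:40, 10:20–12:10.
Restricted to 09:00–17:10: 10:20–12:10.
Windows ≥ 40 min: 10:20–12:10.
Latest start in the last window 10:20–12:10 is 12:10 − 40 min = 11:30.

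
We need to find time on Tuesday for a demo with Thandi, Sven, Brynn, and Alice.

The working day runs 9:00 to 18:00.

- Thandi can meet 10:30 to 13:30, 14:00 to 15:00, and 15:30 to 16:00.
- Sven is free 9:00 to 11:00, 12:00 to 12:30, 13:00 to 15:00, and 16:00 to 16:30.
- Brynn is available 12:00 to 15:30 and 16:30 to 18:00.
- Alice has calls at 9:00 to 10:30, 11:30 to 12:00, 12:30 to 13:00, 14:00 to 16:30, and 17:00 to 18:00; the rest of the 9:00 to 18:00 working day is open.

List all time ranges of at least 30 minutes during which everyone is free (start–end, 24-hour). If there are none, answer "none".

12:00–12:30, 13:00–13:30

Alice free within 09:00–18:00: 10:30–11:30, 12:00–12:30, 13:00–14:00, 16:30–17:00.
Thandi ∩ Sven: 10:30–11:00, 12:00–12:30, 13:00–13:30, 14:00–15:00.
Thandi ∩ Sven ∩ Brynn: 12:00–12:30, 13:00–13:30, 14:00–15:00.
Thandi ∩ Sven ∩ Brynn ∩ Alice: 12:00–12:30, 13:00–13:30.
Windows ≥ 30 min: 12:00–12:30, 13:00–13:30.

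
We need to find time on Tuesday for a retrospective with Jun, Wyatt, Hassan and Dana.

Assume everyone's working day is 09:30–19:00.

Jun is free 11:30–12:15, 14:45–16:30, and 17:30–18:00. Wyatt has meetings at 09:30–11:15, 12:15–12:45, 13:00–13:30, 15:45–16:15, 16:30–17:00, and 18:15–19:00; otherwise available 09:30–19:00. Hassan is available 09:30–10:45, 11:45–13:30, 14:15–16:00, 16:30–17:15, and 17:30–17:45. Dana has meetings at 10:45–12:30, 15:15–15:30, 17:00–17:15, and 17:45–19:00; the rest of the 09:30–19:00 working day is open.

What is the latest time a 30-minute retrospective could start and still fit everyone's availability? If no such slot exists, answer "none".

Wyatt free within 09:30–19:00: 11:15–12:15, 12:45–13:00, 13:30–15:45, 16:15–16:30, 17:00–18:15.
Dana free within 09:30–19:00: 09:30–10:45, 12:30–15:15, 15:30–17:00, 17:15–17:45.
Jun ∩ Wyatt: 11:30–12:15, 14:45–15:45, 16:15–16:30, 17:30–18:00.
Jun ∩ Wyatt ∩ Hassan: 11:45–12:15, 14:45–15:45, 17:30–17:45.
Jun ∩ Wyatt ∩ Hassan ∩ Dana: 14:45–15:15, 15:30–15:45, 17:30–17:45.
Windows ≥ 30 min: 14:45–15:15.
Latest start in the last window 14:45–15:15 is 15:15 − 30 min = 14:45.

14:45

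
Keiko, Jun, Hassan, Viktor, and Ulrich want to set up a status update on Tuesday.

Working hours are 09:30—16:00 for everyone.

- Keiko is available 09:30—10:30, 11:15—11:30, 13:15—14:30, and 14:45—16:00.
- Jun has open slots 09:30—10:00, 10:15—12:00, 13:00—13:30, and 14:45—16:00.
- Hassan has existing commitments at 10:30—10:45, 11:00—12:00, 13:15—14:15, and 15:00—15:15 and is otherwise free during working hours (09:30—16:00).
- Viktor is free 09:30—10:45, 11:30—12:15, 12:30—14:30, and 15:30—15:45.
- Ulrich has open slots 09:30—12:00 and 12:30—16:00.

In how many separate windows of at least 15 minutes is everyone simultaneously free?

Hassan free within 09:30–16:00: 09:30–10:30, 10:45–11:00, 12:00–13:15, 14:15–15:00, 15:15–16:00.
Keiko ∩ Jun: 09:30–10:00, 10:15–10:30, 11:15–11:30, 13:15–13:30, 14:45–16:00.
Keiko ∩ Jun ∩ Hassan: 09:30–10:00, 10:15–10:30, 14:45–15:00, 15:15–16:00.
Keiko ∩ Jun ∩ Hassan ∩ Viktor: 09:30–10:00, 10:15–10:30, 15:30–15:45.
Keiko ∩ Jun ∩ Hassan ∩ Viktor ∩ Ulrich: 09:30–10:00, 10:15–10:30, 15:30–15:45.
Windows ≥ 15 min: 09:30–10:00, 10:15–10:30, 15:30–15:45.
That's 3 windows.

3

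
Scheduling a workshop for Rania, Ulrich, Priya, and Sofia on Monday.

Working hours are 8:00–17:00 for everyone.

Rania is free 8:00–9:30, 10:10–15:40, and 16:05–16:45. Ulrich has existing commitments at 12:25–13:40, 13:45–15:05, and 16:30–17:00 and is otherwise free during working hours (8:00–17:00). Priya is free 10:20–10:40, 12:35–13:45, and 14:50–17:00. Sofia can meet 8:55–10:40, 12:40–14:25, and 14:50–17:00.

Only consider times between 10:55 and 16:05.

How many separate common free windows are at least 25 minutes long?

Ulrich free within 08:00–17:00: 08:00–12:25, 13:40–13:45, 15:05–16:30.
Rania ∩ Ulrich: 08:00–09:30, 10:10–12:25, 13:40–13:45, 15:05–15:40, 16:05–16:30.
Rania ∩ Ulrich ∩ Priya: 10:20–10:40, 13:40–13:45, 15:05–15:40, 16:05–16:30.
Rania ∩ Ulrich ∩ Priya ∩ Sofia: 10:20–10:40, 13:40–13:45, 15:05–15:40, 16:05–16:30.
Restricted to 10:55–16:05: 13:40–13:45, 15:05–15:40.
Windows ≥ 25 min: 15:05–15:40.
That's 1 window.

1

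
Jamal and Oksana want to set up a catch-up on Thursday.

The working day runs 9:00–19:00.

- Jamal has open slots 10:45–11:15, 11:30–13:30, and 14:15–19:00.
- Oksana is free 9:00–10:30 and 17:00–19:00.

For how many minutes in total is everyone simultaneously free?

120 minutes

Jamal ∩ Oksana: 17:00–19:00.
Total common minutes: 120.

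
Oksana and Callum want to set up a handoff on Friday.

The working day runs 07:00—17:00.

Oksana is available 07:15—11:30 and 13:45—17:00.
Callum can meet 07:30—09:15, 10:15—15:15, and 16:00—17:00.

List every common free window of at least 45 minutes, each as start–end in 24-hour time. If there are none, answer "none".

07:30–09:15, 10:15–11:30, 13:45–15:15, 16:00–17:00

Oksana ∩ Callum: 07:30–09:15, 10:15–11:30, 13:45–15:15, 16:00–17:00.
Windows ≥ 45 min: 07:30–09:15, 10:15–11:30, 13:45–15:15, 16:00–17:00.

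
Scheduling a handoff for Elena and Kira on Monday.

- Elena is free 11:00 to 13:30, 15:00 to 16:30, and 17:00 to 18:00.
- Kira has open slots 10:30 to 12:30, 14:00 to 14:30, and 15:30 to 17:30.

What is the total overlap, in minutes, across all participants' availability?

180 minutes

Elena ∩ Kira: 11:00–12:30, 15:30–16:30, 17:00–17:30.
Total common minutes: 90 + 60 + 30 = 180.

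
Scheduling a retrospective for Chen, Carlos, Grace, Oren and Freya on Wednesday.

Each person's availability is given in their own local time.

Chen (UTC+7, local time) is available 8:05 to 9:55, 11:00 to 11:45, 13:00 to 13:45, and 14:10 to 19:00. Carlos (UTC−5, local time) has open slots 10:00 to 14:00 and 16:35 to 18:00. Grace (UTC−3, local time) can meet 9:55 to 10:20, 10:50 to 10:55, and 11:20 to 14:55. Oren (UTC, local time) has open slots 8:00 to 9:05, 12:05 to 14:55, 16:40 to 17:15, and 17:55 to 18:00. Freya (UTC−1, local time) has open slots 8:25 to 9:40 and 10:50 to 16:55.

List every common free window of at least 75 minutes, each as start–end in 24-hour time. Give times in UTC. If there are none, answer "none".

none

Chen → UTC: 01:05–02:55, 04:00–04:45, 06:00–06:45, 07:10–12:00.
Carlos → UTC: 15:00–19:00, 21:35–23:00.
Grace → UTC: 12:55–13:20, 13:50–13:55, 14:20–17:55.
Oren → UTC: 08:00–09:05, 12:05–14:55, 16:40–17:15, 17:55–18:00.
Freya → UTC: 09:25–10:40, 11:50–17:55.
Chen ∩ Carlos: (none).
Chen ∩ Carlos ∩ Grace: (none).
Chen ∩ Carlos ∩ Grace ∩ Oren: (none).
Chen ∩ Carlos ∩ Grace ∩ Oren ∩ Freya: (none).
Windows ≥ 75 min: (none).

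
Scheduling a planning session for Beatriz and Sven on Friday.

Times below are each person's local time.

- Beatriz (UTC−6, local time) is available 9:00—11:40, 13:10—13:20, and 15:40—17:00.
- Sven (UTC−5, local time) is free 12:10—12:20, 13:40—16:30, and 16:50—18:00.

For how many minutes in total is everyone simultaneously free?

Beatriz → UTC: 15:00–17:40, 19:10–19:20, 21:40–23:00.
Sven → UTC: 17:10–17:20, 18:40–21:30, 21:50–23:00.
Beatriz ∩ Sven: 17:10–17:20, 19:10–19:20, 21:50–23:00.
Total common minutes: 10 + 10 + 70 = 90.

90 minutes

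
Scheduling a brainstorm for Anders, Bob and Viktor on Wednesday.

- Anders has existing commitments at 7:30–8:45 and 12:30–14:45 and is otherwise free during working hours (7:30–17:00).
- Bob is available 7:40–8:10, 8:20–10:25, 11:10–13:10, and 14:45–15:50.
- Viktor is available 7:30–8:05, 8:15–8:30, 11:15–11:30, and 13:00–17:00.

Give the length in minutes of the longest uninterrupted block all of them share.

65 minutes

Anders free within 07:30–17:00: 08:45–12:30, 14:45–17:00.
Anders ∩ Bob: 08:45–10:25, 11:10–12:30, 14:45–15:50.
Anders ∩ Bob ∩ Viktor: 11:15–11:30, 14:45–15:50.
Common window lengths: 15, 65 min; longest is 65.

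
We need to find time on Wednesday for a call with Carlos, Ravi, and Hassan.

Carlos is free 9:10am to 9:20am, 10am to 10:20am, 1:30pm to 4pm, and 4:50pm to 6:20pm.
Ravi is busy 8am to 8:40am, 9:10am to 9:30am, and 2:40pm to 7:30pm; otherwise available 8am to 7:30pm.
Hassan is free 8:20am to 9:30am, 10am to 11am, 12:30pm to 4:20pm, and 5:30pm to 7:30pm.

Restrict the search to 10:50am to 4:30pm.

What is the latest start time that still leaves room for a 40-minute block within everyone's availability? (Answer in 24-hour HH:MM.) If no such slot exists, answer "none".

Ravi free within 08:00–19:30: 08:40–09:10, 09:30–14:40.
Carlos ∩ Ravi: 10:00–10:20, 13:30–14:40.
Carlos ∩ Ravi ∩ Hassan: 10:00–10:20, 13:30–14:40.
Restricted to 10:50–16:30: 13:30–14:40.
Windows ≥ 40 min: 13:30–14:40.
Latest start in the last window 13:30–14:40 is 14:40 − 40 min = 14:00.

14:00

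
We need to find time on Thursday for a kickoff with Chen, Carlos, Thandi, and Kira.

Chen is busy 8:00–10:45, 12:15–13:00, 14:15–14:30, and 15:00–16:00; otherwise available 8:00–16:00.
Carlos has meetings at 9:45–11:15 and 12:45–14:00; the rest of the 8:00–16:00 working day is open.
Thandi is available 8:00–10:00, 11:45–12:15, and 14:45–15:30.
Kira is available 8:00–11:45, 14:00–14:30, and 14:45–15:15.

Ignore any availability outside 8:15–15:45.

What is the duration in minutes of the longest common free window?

15 minutes

Chen free within 08:00–16:00: 10:45–12:15, 13:00–14:15, 14:30–15:00.
Carlos free within 08:00–16:00: 08:00–09:45, 11:15–12:45, 14:00–16:00.
Chen ∩ Carlos: 11:15–12:15, 14:00–14:15, 14:30–15:00.
Chen ∩ Carlos ∩ Thandi: 11:45–12:15, 14:45–15:00.
Chen ∩ Carlos ∩ Thandi ∩ Kira: 14:45–15:00.
Restricted to 08:15–15:45: 14:45–15:00.
Single common window of 15 minutes.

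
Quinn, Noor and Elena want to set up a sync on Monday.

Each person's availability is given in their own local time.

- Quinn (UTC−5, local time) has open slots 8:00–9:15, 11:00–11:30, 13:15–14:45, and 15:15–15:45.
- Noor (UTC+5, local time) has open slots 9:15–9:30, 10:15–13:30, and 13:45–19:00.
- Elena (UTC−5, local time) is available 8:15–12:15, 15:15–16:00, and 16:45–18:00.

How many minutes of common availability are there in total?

45 minutes

Quinn → UTC: 13:00–14:15, 16:00–16:30, 18:15–19:45, 20:15–20:45.
Noor → UTC: 04:15–04:30, 05:15–08:30, 08:45–14:00.
Elena → UTC: 13:15–17:15, 20:15–21:00, 21:45–23:00.
Quinn ∩ Noor: 13:00–14:00.
Quinn ∩ Noor ∩ Elena: 13:15–14:00.
Total common minutes: 45.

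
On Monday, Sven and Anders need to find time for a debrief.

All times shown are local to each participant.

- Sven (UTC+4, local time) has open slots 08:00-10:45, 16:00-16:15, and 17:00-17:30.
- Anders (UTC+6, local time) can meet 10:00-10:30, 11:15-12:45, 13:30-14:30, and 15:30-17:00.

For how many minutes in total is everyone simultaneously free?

120 minutes

Sven → UTC: 04:00–06:45, 12:00–12:15, 13:00–13:30.
Anders → UTC: 04:00–04:30, 05:15–06:45, 07:30–08:30, 09:30–11:00.
Sven ∩ Anders: 04:00–04:30, 05:15–06:45.
Total common minutes: 30 + 90 = 120.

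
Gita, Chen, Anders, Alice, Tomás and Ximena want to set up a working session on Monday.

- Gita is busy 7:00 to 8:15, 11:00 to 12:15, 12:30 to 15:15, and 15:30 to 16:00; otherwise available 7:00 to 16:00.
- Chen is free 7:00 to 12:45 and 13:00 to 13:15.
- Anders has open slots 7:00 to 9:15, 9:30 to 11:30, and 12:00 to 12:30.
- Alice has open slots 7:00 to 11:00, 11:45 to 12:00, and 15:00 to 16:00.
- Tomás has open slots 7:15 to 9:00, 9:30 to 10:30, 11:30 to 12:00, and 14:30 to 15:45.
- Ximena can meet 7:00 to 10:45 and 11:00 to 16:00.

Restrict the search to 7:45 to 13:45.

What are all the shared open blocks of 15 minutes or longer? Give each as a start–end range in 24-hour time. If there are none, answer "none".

08:15–09:00, 09:30–10:30

Gita free within 07:00–16:00: 08:15–11:00, 12:15–12:30, 15:15–15:30.
Gita ∩ Chen: 08:15–11:00, 12:15–12:30.
Gita ∩ Chen ∩ Anders: 08:15–09:15, 09:30–11:00, 12:15–12:30.
Gita ∩ Chen ∩ Anders ∩ Alice: 08:15–09:15, 09:30–11:00.
Gita ∩ Chen ∩ Anders ∩ Alice ∩ Tomás: 08:15–09:00, 09:30–10:30.
Gita ∩ Chen ∩ Anders ∩ Alice ∩ Tomás ∩ Ximena: 08:15–09:00, 09:30–10:30.
Restricted to 07:45–13:45: 08:15–09:00, 09:30–10:30.
Windows ≥ 15 min: 08:15–09:00, 09:30–10:30.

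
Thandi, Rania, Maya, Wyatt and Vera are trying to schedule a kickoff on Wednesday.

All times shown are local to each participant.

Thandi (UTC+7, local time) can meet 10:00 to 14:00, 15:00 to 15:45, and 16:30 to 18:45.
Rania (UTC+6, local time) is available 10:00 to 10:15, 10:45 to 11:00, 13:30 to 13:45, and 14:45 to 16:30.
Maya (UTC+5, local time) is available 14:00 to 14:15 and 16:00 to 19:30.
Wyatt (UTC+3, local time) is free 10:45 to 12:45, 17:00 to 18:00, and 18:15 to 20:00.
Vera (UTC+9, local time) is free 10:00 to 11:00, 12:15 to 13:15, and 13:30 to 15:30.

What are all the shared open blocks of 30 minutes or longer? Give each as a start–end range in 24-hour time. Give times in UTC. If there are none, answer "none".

none

Thandi → UTC: 03:00–07:00, 08:00–08:45, 09:30–11:45.
Rania → UTC: 04:00–04:15, 04:45–05:00, 07:30–07:45, 08:45–10:30.
Maya → UTC: 09:00–09:15, 11:00–14:30.
Wyatt → UTC: 07:45–09:45, 14:00–15:00, 15:15–17:00.
Vera → UTC: 01:00–02:00, 03:15–04:15, 04:30–06:30.
Thandi ∩ Rania: 04:00–04:15, 04:45–05:00, 09:30–10:30.
Thandi ∩ Rania ∩ Maya: (none).
Thandi ∩ Rania ∩ Maya ∩ Wyatt: (none).
Thandi ∩ Rania ∩ Maya ∩ Wyatt ∩ Vera: (none).
Windows ≥ 30 min: (none).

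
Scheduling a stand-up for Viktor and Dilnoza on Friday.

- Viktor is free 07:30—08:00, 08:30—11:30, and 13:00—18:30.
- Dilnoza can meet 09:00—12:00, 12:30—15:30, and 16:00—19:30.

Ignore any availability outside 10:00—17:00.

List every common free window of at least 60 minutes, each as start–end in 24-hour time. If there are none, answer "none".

10:00–11:30, 13:00–15:30, 16:00–17:00

Viktor ∩ Dilnoza: 09:00–11:30, 13:00–15:30, 16:00–18:30.
Restricted to 10:00–17:00: 10:00–11:30, 13:00–15:30, 16:00–17:00.
Windows ≥ 60 min: 10:00–11:30, 13:00–15:30, 16:00–17:00.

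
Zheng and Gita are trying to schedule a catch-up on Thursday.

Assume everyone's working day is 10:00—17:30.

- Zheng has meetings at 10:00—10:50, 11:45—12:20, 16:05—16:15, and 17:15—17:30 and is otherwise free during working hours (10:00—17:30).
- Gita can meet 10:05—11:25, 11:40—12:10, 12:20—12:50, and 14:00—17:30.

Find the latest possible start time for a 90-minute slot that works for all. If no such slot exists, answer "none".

14:35

Zheng free within 10:00–17:30: 10:50–11:45, 12:20–16:05, 16:15–17:15.
Zheng ∩ Gita: 10:50–11:25, 11:40–11:45, 12:20–12:50, 14:00–16:05, 16:15–17:15.
Windows ≥ 90 min: 14:00–16:05.
Latest start in the last window 14:00–16:05 is 16:05 − 90 min = 14:35.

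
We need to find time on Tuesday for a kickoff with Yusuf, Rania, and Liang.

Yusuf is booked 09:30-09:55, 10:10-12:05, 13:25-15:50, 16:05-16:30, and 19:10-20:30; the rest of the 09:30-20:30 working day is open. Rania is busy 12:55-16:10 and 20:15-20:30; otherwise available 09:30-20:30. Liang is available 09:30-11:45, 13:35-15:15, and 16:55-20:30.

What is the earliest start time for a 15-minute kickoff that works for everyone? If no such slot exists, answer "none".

Yusuf free within 09:30–20:30: 09:55–10:10, 12:05–13:25, 15:50–16:05, 16:30–19:10.
Rania free within 09:30–20:30: 09:30–12:55, 16:10–20:15.
Yusuf ∩ Rania: 09:55–10:10, 12:05–12:55, 16:30–19:10.
Yusuf ∩ Rania ∩ Liang: 09:55–10:10, 16:55–19:10.
Windows ≥ 15 min: 09:55–10:10, 16:55–19:10.
Earliest such window starts at 09:55.

09:55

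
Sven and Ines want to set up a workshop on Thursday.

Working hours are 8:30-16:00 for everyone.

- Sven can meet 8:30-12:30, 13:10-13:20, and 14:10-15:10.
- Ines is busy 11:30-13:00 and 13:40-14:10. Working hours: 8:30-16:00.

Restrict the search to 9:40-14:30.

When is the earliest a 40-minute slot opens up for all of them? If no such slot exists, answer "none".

Ines free within 08:30–16:00: 08:30–11:30, 13:00–13:40, 14:10–16:00.
Sven ∩ Ines: 08:30–11:30, 13:10–13:20, 14:10–15:10.
Restricted to 09:40–14:30: 09:40–11:30, 13:10–13:20, 14:10–14:30.
Windows ≥ 40 min: 09:40–11:30.
Earliest such window starts at 09:40.

09:40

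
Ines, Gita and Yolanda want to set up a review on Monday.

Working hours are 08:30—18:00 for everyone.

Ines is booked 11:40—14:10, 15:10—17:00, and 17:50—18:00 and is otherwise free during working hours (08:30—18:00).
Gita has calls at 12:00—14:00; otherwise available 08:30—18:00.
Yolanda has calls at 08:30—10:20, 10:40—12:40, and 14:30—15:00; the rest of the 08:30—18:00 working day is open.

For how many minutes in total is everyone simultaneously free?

Ines free within 08:30–18:00: 08:30–11:40, 14:10–15:10, 17:00–17:50.
Gita free within 08:30–18:00: 08:30–12:00, 14:00–18:00.
Yolanda free within 08:30–18:00: 10:20–10:40, 12:40–14:30, 15:00–18:00.
Ines ∩ Gita: 08:30–11:40, 14:10–15:10, 17:00–17:50.
Ines ∩ Gita ∩ Yolanda: 10:20–10:40, 14:10–14:30, 15:00–15:10, 17:00–17:50.
Total common minutes: 20 + 20 + 10 + 50 = 100.

100 minutes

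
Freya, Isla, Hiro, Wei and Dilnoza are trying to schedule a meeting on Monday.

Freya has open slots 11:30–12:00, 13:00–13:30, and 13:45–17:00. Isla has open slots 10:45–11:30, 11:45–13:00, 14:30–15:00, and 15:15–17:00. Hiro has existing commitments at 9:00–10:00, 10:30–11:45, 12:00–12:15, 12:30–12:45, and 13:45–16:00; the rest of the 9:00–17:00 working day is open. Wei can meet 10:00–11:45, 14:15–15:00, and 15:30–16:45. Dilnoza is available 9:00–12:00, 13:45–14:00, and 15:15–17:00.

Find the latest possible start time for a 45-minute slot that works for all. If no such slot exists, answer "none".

Hiro free within 09:00–17:00: 10:00–10:30, 11:45–12:00, 12:15–12:30, 12:45–13:45, 16:00–17:00.
Freya ∩ Isla: 11:45–12:00, 14:30–15:00, 15:15–17:00.
Freya ∩ Isla ∩ Hiro: 11:45–12:00, 16:00–17:00.
Freya ∩ Isla ∩ Hiro ∩ Wei: 16:00–16:45.
Freya ∩ Isla ∩ Hiro ∩ Wei ∩ Dilnoza: 16:00–16:45.
Windows ≥ 45 min: 16:00–16:45.
Latest start in the last window 16:00–16:45 is 16:45 − 45 min = 16:00.

16:00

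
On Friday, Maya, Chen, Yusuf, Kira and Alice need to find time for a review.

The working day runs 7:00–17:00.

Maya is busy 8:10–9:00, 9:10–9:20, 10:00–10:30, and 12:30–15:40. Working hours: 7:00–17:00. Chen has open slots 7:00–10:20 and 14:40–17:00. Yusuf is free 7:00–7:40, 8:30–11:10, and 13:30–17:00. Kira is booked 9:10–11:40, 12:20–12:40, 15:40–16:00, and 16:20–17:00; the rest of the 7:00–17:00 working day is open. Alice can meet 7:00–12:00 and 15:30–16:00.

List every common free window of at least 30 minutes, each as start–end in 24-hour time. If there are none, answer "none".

07:00–07:40

Maya free within 07:00–17:00: 07:00–08:10, 09:00–09:10, 09:20–10:00, 10:30–12:30, 15:40–17:00.
Kira free within 07:00–17:00: 07:00–09:10, 11:40–12:20, 12:40–15:40, 16:00–16:20.
Maya ∩ Chen: 07:00–08:10, 09:00–09:10, 09:20–10:00, 15:40–17:00.
Maya ∩ Chen ∩ Yusuf: 07:00–07:40, 09:00–09:10, 09:20–10:00, 15:40–17:00.
Maya ∩ Chen ∩ Yusuf ∩ Kira: 07:00–07:40, 09:00–09:10, 16:00–16:20.
Maya ∩ Chen ∩ Yusuf ∩ Kira ∩ Alice: 07:00–07:40, 09:00–09:10.
Windows ≥ 30 min: 07:00–07:40.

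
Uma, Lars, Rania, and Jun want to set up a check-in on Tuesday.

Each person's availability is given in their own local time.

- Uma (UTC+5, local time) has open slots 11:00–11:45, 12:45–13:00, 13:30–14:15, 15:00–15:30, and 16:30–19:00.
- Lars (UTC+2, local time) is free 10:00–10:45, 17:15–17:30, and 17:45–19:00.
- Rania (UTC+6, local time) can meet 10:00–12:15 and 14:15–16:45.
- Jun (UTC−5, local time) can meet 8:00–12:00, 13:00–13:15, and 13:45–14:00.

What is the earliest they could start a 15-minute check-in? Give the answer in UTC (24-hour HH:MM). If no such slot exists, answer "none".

Uma → UTC: 06:00–06:45, 07:45–08:00, 08:30–09:15, 10:00–10:30, 11:30–14:00.
Lars → UTC: 08:00–08:45, 15:15–15:30, 15:45–17:00.
Rania → UTC: 04:00–06:15, 08:15–10:45.
Jun → UTC: 13:00–17:00, 18:00–18:15, 18:45–19:00.
Uma ∩ Lars: 08:30–08:45.
Uma ∩ Lars ∩ Rania: 08:30–08:45.
Uma ∩ Lars ∩ Rania ∩ Jun: (none).
Windows ≥ 15 min: (none).

none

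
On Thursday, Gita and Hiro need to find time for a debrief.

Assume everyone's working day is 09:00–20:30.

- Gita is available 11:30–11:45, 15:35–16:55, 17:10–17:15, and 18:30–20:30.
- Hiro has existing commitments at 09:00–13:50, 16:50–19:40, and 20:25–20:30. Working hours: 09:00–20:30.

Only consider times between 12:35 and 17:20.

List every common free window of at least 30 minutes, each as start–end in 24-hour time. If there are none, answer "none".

15:35–16:50

Hiro free within 09:00–20:30: 13:50–16:50, 19:40–20:25.
Gita ∩ Hiro: 15:35–16:50, 19:40–20:25.
Restricted to 12:35–17:20: 15:35–16:50.
Windows ≥ 30 min: 15:35–16:50.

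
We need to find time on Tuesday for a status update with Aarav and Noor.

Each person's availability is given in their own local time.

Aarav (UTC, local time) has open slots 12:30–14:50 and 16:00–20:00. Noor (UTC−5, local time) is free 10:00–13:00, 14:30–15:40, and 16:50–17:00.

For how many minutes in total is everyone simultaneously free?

Aarav → UTC: 12:30–14:50, 16:00–20:00.
Noor → UTC: 15:00–18:00, 19:30–20:40, 21:50–22:00.
Aarav ∩ Noor: 16:00–18:00, 19:30–20:00.
Total common minutes: 120 + 30 = 150.

150 minutes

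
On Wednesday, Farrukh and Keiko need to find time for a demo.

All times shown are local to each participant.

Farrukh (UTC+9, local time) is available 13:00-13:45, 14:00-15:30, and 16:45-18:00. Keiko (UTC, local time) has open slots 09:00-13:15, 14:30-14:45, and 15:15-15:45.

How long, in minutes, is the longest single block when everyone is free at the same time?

0 minutes

Farrukh → UTC: 04:00–04:45, 05:00–06:30, 07:45–09:00.
Keiko → UTC: 09:00–13:15, 14:30–14:45, 15:15–15:45.
Farrukh ∩ Keiko: (none).
No common window.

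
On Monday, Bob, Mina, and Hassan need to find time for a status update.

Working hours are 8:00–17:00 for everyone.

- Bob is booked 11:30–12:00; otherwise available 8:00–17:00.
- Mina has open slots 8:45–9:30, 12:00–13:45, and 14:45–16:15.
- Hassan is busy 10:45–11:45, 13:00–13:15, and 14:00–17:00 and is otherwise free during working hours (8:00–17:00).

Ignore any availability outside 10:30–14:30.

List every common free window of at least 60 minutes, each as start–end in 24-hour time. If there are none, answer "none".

Bob free within 08:00–17:00: 08:00–11:30, 12:00–17:00.
Hassan free within 08:00–17:00: 08:00–10:45, 11:45–13:00, 13:15–14:00.
Bob ∩ Mina: 08:45–09:30, 12:00–13:45, 14:45–16:15.
Bob ∩ Mina ∩ Hassan: 08:45–09:30, 12:00–13:00, 13:15–13:45.
Restricted to 10:30–14:30: 12:00–13:00, 13:15–13:45.
Windows ≥ 60 min: 12:00–13:00.

12:00–13:00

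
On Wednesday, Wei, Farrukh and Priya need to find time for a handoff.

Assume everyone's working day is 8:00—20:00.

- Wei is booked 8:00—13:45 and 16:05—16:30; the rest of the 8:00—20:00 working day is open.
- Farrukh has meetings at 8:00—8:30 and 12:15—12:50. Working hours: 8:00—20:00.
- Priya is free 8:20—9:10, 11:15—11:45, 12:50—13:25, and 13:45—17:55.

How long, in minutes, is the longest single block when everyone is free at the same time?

Wei free within 08:00–20:00: 13:45–16:05, 16:30–20:00.
Farrukh free within 08:00–20:00: 08:30–12:15, 12:50–20:00.
Wei ∩ Farrukh: 13:45–16:05, 16:30–20:00.
Wei ∩ Farrukh ∩ Priya: 13:45–16:05, 16:30–17:55.
Common window lengths: 140, 85 min; longest is 140.

140 minutes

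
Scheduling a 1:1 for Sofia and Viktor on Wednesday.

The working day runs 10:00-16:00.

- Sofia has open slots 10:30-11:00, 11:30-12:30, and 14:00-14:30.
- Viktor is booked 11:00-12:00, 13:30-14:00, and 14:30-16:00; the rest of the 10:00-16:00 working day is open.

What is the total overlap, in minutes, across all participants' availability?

90 minutes

Viktor free within 10:00–16:00: 10:00–11:00, 12:00–13:30, 14:00–14:30.
Sofia ∩ Viktor: 10:30–11:00, 12:00–12:30, 14:00–14:30.
Total common minutes: 30 + 30 + 30 = 90.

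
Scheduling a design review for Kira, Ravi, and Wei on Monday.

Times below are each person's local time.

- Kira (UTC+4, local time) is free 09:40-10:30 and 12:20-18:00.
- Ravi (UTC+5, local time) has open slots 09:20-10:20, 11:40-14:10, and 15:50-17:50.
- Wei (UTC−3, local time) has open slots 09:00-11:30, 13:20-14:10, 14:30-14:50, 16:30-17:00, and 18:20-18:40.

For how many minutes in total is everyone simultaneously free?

50 minutes

Kira → UTC: 05:40–06:30, 08:20–14:00.
Ravi → UTC: 04:20–05:20, 06:40–09:10, 10:50–12:50.
Wei → UTC: 12:00–14:30, 16:20–17:10, 17:30–17:50, 19:30–20:00, 21:20–21:40.
Kira ∩ Ravi: 08:20–09:10, 10:50–12:50.
Kira ∩ Ravi ∩ Wei: 12:00–12:50.
Total common minutes: 50.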